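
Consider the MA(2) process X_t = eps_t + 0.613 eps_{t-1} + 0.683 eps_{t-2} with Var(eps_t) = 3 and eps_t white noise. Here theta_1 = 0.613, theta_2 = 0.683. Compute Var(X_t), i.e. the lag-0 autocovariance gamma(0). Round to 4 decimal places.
\gamma(0) = 5.5268

For an MA(q) process X_t = eps_t + sum_i theta_i eps_{t-i} with
Var(eps_t) = sigma^2, the variance is
  gamma(0) = sigma^2 * (1 + sum_i theta_i^2).
  sum_i theta_i^2 = (0.613)^2 + (0.683)^2 = 0.375769 + 0.466489 = 0.842258.
  gamma(0) = 3 * (1 + 0.842258) = 3 * 1.842258 = 5.526774, which rounds to 5.5268.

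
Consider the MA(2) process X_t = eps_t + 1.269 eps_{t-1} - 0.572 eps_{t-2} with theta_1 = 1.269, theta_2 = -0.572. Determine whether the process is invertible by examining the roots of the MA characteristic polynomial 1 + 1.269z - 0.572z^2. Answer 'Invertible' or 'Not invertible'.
\text{Not invertible}

The MA(q) characteristic polynomial is P(z) = 1 + 1.269z - 0.572z^2.
Invertibility requires all roots to lie outside the unit circle, i.e. |z| > 1 for every root.
Set 1 + (1.269) z + (-0.572) z^2 = 0, i.e. a z^2 + b z + c = 0 with a = -0.572, b = 1.269, c = 1.
Discriminant D = b^2 - 4ac = (1.269)^2 - 4*(-0.572)*1 = 1.610361 - (-2.288) = 3.898361.
D >= 0, so the roots are real: z = (-b +/- sqrt(D)) / (2a) = (-1.269 +/- 1.974427) / (-1.144).
  z_1 = (-1.269 + 1.974427) / (-1.144) = -0.6166,   |z_1| = 0.6166.
  z_2 = (-1.269 - 1.974427) / (-1.144) = 2.8352,   |z_2| = 2.8352.
Moduli of all roots: 0.6166, 2.8352.
All moduli strictly greater than 1? No.
Verdict: Not invertible.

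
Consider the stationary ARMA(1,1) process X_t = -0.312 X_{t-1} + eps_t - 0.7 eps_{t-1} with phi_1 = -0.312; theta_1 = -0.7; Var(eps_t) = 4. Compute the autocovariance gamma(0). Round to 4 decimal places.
\gamma(0) = 8.5384

Multiply the model equation by X_{t-k} and take expectations. With theta_0 = psi_0 = 1 and psi_j the MA(infinity) weights, this gives
  gamma(k) - sum_i phi_i gamma(k-i) = c_k,
  c_k = sigma^2 * sum_{j=k..q} theta_j psi_{j-k}   (c_k = 0 for k > q),
using gamma(-m) = gamma(m).
psi-weights needed (psi_j = theta_j + sum_i phi_i psi_{j-i}):
  psi_1 = theta_1 + phi_1 = -0.7 + (-0.312) = -1.012
Right-hand sides:
  c_0 = sigma^2 (1 + theta_1 psi_1) = 4 * (1 + (-0.7)(-1.012)) = 4 * 1.7084 = 6.8336
  c_1 = sigma^2 theta_1 = 4 * (-0.7) = -2.8
  c_2 = 0
Equations for k = 0 and k = 1 (AR order 1):
  gamma(0) = phi_1 gamma(1) + c_0
  gamma(1) = phi_1 gamma(0) + c_1
Substituting the second into the first: gamma(0) (1 - phi_1^2) = c_0 + phi_1 c_1, so
  gamma(0) = (c_0 + phi_1 c_1) / (1 - phi_1^2) = (6.8336 + (-0.312)(-2.8)) / (1 - (-0.312)^2) = 7.7072 / 0.902656 = 8.538358.
Therefore gamma(0) = 8.5384 (to 4 decimal places).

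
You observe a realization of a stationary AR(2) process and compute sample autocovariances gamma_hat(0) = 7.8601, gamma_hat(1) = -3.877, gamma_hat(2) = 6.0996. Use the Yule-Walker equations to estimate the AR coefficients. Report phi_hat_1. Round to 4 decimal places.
\hat\phi_{1} = -0.1460

The Yule-Walker equations for an AR(p) process read, in matrix form,
  Gamma_p phi = r_p,   with   (Gamma_p)_{ij} = gamma(|i - j|),
                       (r_p)_i = gamma(i),   i,j = 1..p.
Substitute the sample gammas (Toeplitz matrix and right-hand side of size 2):
  Gamma_p = [[7.8601, -3.877], [-3.877, 7.8601]]
  r_p     = [-3.877, 6.0996]
Written out:
  7.8601 phi_1 - 3.877 phi_2 = -3.877
  -3.877 phi_1 + 7.8601 phi_2 = 6.0996
Solve by Cramer's rule:
  det = gamma(0)^2 - gamma(1)^2 = (7.8601)^2 - (-3.877)^2 = 61.78117201 - 15.031129 = 46.75004301
  phi_hat_1 = [gamma(1) gamma(0) - gamma(1) gamma(2)] / det = [(-3.877)(7.8601) - (-3.877)(6.0996)] / 46.75004301 = -6.8254585 / 46.75004301 = -0.146
  phi_hat_2 = [gamma(0) gamma(2) - gamma(1)^2] / det = [(7.8601)(6.0996) - (-3.877)^2] / 46.75004301 = 32.91233696 / 46.75004301 = 0.704
So phi_hat = [-0.1460, 0.7040].
Therefore phi_hat_1 = -0.1460.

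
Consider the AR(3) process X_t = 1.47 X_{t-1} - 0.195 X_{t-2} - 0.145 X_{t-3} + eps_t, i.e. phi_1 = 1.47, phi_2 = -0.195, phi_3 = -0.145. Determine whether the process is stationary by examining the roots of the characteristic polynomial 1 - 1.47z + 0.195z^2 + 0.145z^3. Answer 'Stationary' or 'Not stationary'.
\text{Not stationary}

The AR(p) characteristic polynomial is P(z) = 1 - 1.47z + 0.195z^2 + 0.145z^3.
Stationarity requires all roots to lie outside the unit circle, i.e. |z| > 1 for every root.
Degree 3: look for a simple real root z0 first, then factor out (1 - z/z0) and solve the remaining quadratic.
Testing z0 = 2: P(2) = 1 + (-1.47)(2) + (0.195)(2)^2 + (0.145)(2)^3
  = 1 + (-2.94) + (0.78) + (1.16) = 0.  So z_0 = 2 is a root, |z_0| = 2.
Divide out the factor (1 - 0.5 z) = (1 - z/z0) (since 1/z0 = 0.5):
  P(z) = (1 - 0.5 z)(1 + (-0.97) z + (-0.29) z^2)
  [check: z-coef -0.97 - (0.5) = -1.47; z^2-coef -0.29 - (0.5)(-0.97) = 0.195; z^3-coef -(0.5)(-0.29) = 0.145.]
Remaining roots from the quadratic factor 1 + (-0.97) z + (-0.29) z^2:
  Set 1 + (-0.97) z + (-0.29) z^2 = 0, i.e. a z^2 + b z + c = 0 with a = -0.29, b = -0.97, c = 1.
  Discriminant D = b^2 - 4ac = (-0.97)^2 - 4*(-0.29)*1 = 0.9409 - (-1.16) = 2.1009.
  D >= 0, so the roots are real: z = (-b +/- sqrt(D)) / (2a) = (0.97 +/- 1.449448) / (-0.58).
    z_1 = (0.97 + 1.449448) / (-0.58) = -4.1715,   |z_1| = 4.1715.
    z_2 = (0.97 - 1.449448) / (-0.58) = 0.8266,   |z_2| = 0.8266.
Moduli of all roots: 2.0000, 4.1715, 0.8266.
All moduli strictly greater than 1? No.
Verdict: Not stationary.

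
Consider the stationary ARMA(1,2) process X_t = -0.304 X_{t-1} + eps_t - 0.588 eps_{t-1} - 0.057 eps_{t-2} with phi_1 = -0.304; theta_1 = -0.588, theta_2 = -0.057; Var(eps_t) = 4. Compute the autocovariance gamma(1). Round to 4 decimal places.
\gamma(1) = -4.3936

Multiply the model equation by X_{t-k} and take expectations. With theta_0 = psi_0 = 1 and psi_j the MA(infinity) weights, this gives
  gamma(k) - sum_i phi_i gamma(k-i) = c_k,
  c_k = sigma^2 * sum_{j=k..q} theta_j psi_{j-k}   (c_k = 0 for k > q),
using gamma(-m) = gamma(m).
psi-weights needed (psi_j = theta_j + sum_i phi_i psi_{j-i}):
  psi_1 = theta_1 + phi_1 = -0.588 + (-0.304) = -0.892
  psi_2 = theta_2 + phi_1 psi_1 = -0.057 + (-0.304)(-0.892) = 0.214168
Right-hand sides:
  c_0 = sigma^2 (1 + theta_1 psi_1 + theta_2 psi_2) = 4 * (1 + (-0.588)(-0.892) + (-0.057)(0.214168)) = 4 * 1.512288 = 6.049154
  c_1 = sigma^2 (theta_1 + theta_2 psi_1) = 4 * (-0.588 + (-0.057)(-0.892)) = -2.148624
  c_2 = sigma^2 theta_2 = 4 * (-0.057) = -0.228
Equations for k = 0 and k = 1 (AR order 1):
  gamma(0) = phi_1 gamma(1) + c_0
  gamma(1) = phi_1 gamma(0) + c_1
Substituting the second into the first: gamma(0) (1 - phi_1^2) = c_0 + phi_1 c_1, so
  gamma(0) = (c_0 + phi_1 c_1) / (1 - phi_1^2) = (6.049154 + (-0.304)(-2.148624)) / (1 - (-0.304)^2) = 6.702335 / 0.907584 = 7.38481.
  gamma(1) = phi_1 gamma(0) + c_1 = (-0.304)(7.38481) + (-2.148624) = -4.393606.
Therefore gamma(1) = -4.3936 (to 4 decimal places).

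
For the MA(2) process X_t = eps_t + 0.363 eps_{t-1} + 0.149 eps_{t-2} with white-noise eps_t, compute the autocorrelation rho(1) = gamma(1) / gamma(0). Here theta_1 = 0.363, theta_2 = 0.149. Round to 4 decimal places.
\rho(1) = 0.3614

For an MA(q) process with theta_0 = 1, the autocovariance is
  gamma(k) = sigma^2 * sum_{i=0..q-k} theta_i * theta_{i+k},
and rho(k) = gamma(k) / gamma(0). Sigma^2 cancels.
  numerator   = (1)*(0.363) + (0.363)*(0.149) = 0.417087.
  denominator = (1)^2 + (0.363)^2 + (0.149)^2 = 1.15397.
  rho(1) = 0.417087 / 1.15397 = 0.3614.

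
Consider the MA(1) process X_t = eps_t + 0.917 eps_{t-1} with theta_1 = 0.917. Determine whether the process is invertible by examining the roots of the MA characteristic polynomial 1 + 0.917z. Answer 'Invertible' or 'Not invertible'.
\text{Invertible}

The MA(q) characteristic polynomial is P(z) = 1 + 0.917z.
Invertibility requires all roots to lie outside the unit circle, i.e. |z| > 1 for every root.
This is linear in z: 1 + (0.917) z = 0  =>  z = -1/(0.917) = -1.090513,  |z| = 1.090513.
Moduli of all roots: 1.0905.
All moduli strictly greater than 1? Yes.
Verdict: Invertible.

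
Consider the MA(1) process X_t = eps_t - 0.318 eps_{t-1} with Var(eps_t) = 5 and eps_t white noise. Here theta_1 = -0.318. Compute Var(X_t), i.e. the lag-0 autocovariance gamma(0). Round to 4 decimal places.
\gamma(0) = 5.5056

For an MA(q) process X_t = eps_t + sum_i theta_i eps_{t-i} with
Var(eps_t) = sigma^2, the variance is
  gamma(0) = sigma^2 * (1 + sum_i theta_i^2).
  sum_i theta_i^2 = (-0.318)^2 = 0.101124.
  gamma(0) = 5 * (1 + 0.101124) = 5 * 1.101124 = 5.50562, which rounds to 5.5056.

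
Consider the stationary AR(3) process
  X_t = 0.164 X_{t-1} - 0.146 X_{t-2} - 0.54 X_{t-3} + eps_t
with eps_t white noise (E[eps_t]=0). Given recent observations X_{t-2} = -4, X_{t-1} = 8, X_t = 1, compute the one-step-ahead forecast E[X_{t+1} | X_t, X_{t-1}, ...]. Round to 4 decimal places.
E[X_{t+1} \mid \mathcal F_t] = 1.1560

For an AR(p) model X_t = c + sum_i phi_i X_{t-i} + eps_t, the
one-step-ahead conditional mean is
  E[X_{t+1} | X_t, ...] = c + sum_i phi_i X_{t+1-i}.
Substitute known values:
  E[X_{t+1} | ...] = (0.164) * (1) + (-0.146) * (8) + (-0.54) * (-4)
                   = 1.1560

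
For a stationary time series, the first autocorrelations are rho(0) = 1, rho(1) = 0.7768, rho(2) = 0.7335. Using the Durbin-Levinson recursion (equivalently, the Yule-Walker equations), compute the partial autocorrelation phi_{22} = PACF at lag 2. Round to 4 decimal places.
\phi_{22} = 0.3280

The PACF at lag k is phi_{kk}, the last component of the solution
to the Yule-Walker system G_k phi = r_k where
  (G_k)_{ij} = rho(|i - j|), (r_k)_i = rho(i), i,j = 1..k.
Equivalently, Durbin-Levinson gives phi_{kk} iteratively:
  phi_{11} = rho(1)
  phi_{kk} = [rho(k) - sum_{j=1..k-1} phi_{k-1,j} rho(k-j)]
            / [1 - sum_{j=1..k-1} phi_{k-1,j} rho(j)],
  phi_{k,j} = phi_{k-1,j} - phi_{kk} phi_{k-1,k-j},  j = 1..k-1.
Step k = 1:
  phi_11 = rho(1) = 0.7768.
Step k = 2:
  phi_22 = [rho(2) - phi_11 rho(1)] / [1 - phi_11 rho(1)] = [0.7335 - (0.7768)(0.7768)] / [1 - (0.7768)(0.7768)]
         = 0.13008176 / 0.39658176 = 0.328.
Therefore phi_{22} = 0.3280.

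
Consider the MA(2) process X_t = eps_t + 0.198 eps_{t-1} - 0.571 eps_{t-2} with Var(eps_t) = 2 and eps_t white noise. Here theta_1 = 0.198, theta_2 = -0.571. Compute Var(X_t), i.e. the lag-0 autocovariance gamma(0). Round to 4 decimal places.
\gamma(0) = 2.7305

For an MA(q) process X_t = eps_t + sum_i theta_i eps_{t-i} with
Var(eps_t) = sigma^2, the variance is
  gamma(0) = sigma^2 * (1 + sum_i theta_i^2).
  sum_i theta_i^2 = (0.198)^2 + (-0.571)^2 = 0.039204 + 0.326041 = 0.365245.
  gamma(0) = 2 * (1 + 0.365245) = 2 * 1.365245 = 2.73049, which rounds to 2.7305.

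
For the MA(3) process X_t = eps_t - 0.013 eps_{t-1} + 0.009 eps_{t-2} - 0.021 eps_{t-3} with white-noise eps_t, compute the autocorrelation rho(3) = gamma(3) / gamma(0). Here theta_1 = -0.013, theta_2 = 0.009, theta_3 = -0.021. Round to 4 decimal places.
\rho(3) = -0.0210

For an MA(q) process with theta_0 = 1, the autocovariance is
  gamma(k) = sigma^2 * sum_{i=0..q-k} theta_i * theta_{i+k},
and rho(k) = gamma(k) / gamma(0). Sigma^2 cancels.
  numerator   = (1)*(-0.021) = -0.021.
  denominator = (1)^2 + (-0.013)^2 + (0.009)^2 + (-0.021)^2 = 1.000691.
  rho(3) = -0.021 / 1.000691 = -0.0210.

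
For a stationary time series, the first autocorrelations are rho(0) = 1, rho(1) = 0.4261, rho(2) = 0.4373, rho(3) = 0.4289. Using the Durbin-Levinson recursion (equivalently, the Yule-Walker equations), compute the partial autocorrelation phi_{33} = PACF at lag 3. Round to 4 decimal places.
\phi_{33} = 0.2270

The PACF at lag k is phi_{kk}, the last component of the solution
to the Yule-Walker system G_k phi = r_k where
  (G_k)_{ij} = rho(|i - j|), (r_k)_i = rho(i), i,j = 1..k.
Equivalently, Durbin-Levinson gives phi_{kk} iteratively:
  phi_{11} = rho(1)
  phi_{kk} = [rho(k) - sum_{j=1..k-1} phi_{k-1,j} rho(k-j)]
            / [1 - sum_{j=1..k-1} phi_{k-1,j} rho(j)],
  phi_{k,j} = phi_{k-1,j} - phi_{kk} phi_{k-1,k-j},  j = 1..k-1.
Step k = 1:
  phi_11 = rho(1) = 0.4261.
Step k = 2:
  phi_22 = [rho(2) - phi_11 rho(1)] / [1 - phi_11 rho(1)] = [0.4373 - (0.4261)(0.4261)] / [1 - (0.4261)(0.4261)]
         = 0.25573879 / 0.81843879 = 0.312471.
  Update: phi_21 = phi_11 - phi_22 phi_11 = 0.4261 - (0.312471)(0.4261) = 0.292956.
Step k = 3:
  phi_33 = [rho(3) - phi_21 rho(2) - phi_22 rho(1)] / [1 - phi_21 rho(1) - phi_22 rho(2)]
    numerator   = 0.4289 - (0.292956)(0.4373) - (0.312471)(0.4261) = 0.16764628
    denominator = 1 - (0.292956)(0.4261) - (0.312471)(0.4373) = 0.73852771
  phi_33 = 0.16764628 / 0.73852771 = 0.227.
Therefore phi_{33} = 0.2270.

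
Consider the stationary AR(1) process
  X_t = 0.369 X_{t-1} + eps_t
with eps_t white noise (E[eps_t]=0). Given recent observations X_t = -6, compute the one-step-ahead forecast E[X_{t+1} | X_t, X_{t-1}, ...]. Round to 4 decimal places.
E[X_{t+1} \mid \mathcal F_t] = -2.2140

For an AR(p) model X_t = c + sum_i phi_i X_{t-i} + eps_t, the
one-step-ahead conditional mean is
  E[X_{t+1} | X_t, ...] = c + sum_i phi_i X_{t+1-i}.
Substitute known values:
  E[X_{t+1} | ...] = (0.369) * (-6)
                   = -2.2140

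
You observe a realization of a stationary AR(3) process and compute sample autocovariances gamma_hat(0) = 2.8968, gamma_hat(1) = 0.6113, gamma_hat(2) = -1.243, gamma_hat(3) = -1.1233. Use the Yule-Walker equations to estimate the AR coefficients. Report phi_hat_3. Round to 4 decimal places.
\hat\phi_{3} = -0.2050

The Yule-Walker equations for an AR(p) process read, in matrix form,
  Gamma_p phi = r_p,   with   (Gamma_p)_{ij} = gamma(|i - j|),
                       (r_p)_i = gamma(i),   i,j = 1..p.
Substitute the sample gammas (Toeplitz matrix and right-hand side of size 3):
  Gamma_p = [[2.8968, 0.6113, -1.243], [0.6113, 2.8968, 0.6113], [-1.243, 0.6113, 2.8968]]
  r_p     = [0.6113, -1.243, -1.1233]
Written out (R1..R3):
  (R1) 2.8968 phi_1 + 0.6113 phi_2 - 1.243 phi_3 = 0.6113
  (R2) 0.6113 phi_1 + 2.8968 phi_2 + 0.6113 phi_3 = -1.243
  (R3) -1.243 phi_1 + 0.6113 phi_2 + 2.8968 phi_3 = -1.1233
Gaussian elimination:
  R2 <- R2 - (0.6113/2.8968) R1 = R2 - (0.211026) R1:  2.7678 phi_2 + 0.873605 phi_3 = -1.372
  R3 <- R3 - (-1.243/2.8968) R1 = R3 - (-0.429094) R1:  0.873605 phi_2 + 2.363436 phi_3 = -0.860995
  R3 <- R3 - (0.873605/2.7678) R2 = R3 - (0.315632) R2:  2.087698 phi_3 = -0.427948
Back-substitution:
  phi_hat_3 = -0.427948 / 2.087698 = -0.204986
  phi_hat_2 = (-1.372 - (0.873605)(-0.204986)) / 2.7678 = -0.431001
  phi_hat_1 = (0.6113 - (0.6113)(-0.431001) - (-1.243)(-0.204986)) / 2.8968 = 0.21402
So phi_hat = [0.2140, -0.4310, -0.2050].
Therefore phi_hat_3 = -0.2050.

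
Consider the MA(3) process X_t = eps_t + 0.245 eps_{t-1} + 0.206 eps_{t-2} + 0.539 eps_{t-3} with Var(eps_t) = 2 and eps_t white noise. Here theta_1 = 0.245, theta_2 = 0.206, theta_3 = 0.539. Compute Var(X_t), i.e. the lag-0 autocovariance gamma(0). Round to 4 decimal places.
\gamma(0) = 2.7860

For an MA(q) process X_t = eps_t + sum_i theta_i eps_{t-i} with
Var(eps_t) = sigma^2, the variance is
  gamma(0) = sigma^2 * (1 + sum_i theta_i^2).
  sum_i theta_i^2 = (0.245)^2 + (0.206)^2 + (0.539)^2 = 0.060025 + 0.042436 + 0.290521 = 0.392982.
  gamma(0) = 2 * (1 + 0.392982) = 2 * 1.392982 = 2.785964, which rounds to 2.7860.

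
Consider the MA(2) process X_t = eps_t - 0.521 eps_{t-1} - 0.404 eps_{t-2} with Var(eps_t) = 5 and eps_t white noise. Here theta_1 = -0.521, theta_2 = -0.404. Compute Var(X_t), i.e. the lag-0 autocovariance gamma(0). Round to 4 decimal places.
\gamma(0) = 7.1733

For an MA(q) process X_t = eps_t + sum_i theta_i eps_{t-i} with
Var(eps_t) = sigma^2, the variance is
  gamma(0) = sigma^2 * (1 + sum_i theta_i^2).
  sum_i theta_i^2 = (-0.521)^2 + (-0.404)^2 = 0.271441 + 0.163216 = 0.434657.
  gamma(0) = 5 * (1 + 0.434657) = 5 * 1.434657 = 7.173285, which rounds to 7.1733.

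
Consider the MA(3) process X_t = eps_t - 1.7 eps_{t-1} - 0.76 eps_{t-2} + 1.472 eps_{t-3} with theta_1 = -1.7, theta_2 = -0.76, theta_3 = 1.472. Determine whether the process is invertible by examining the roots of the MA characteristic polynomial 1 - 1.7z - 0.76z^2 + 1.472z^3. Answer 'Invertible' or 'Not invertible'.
\text{Not invertible}

The MA(q) characteristic polynomial is P(z) = 1 - 1.7z - 0.76z^2 + 1.472z^3.
Invertibility requires all roots to lie outside the unit circle, i.e. |z| > 1 for every root.
Degree 3: look for a simple real root z0 first, then factor out (1 - z/z0) and solve the remaining quadratic.
Testing z0 = 0.625: P(0.625) = 1 + (-1.7)(0.625) + (-0.76)(0.625)^2 + (1.472)(0.625)^3
  = 1 + (-1.0625) + (-0.296875) + (0.359375) = 0.  So z_0 = 0.625 is a root, |z_0| = 0.625.
Divide out the factor (1 - 1.6 z) = (1 - z/z0) (since 1/z0 = 1.6):
  P(z) = (1 - 1.6 z)(1 + (-0.1) z + (-0.92) z^2)
  [check: z-coef -0.1 - (1.6) = -1.7; z^2-coef -0.92 - (1.6)(-0.1) = -0.76; z^3-coef -(1.6)(-0.92) = 1.472.]
Remaining roots from the quadratic factor 1 + (-0.1) z + (-0.92) z^2:
  Set 1 + (-0.1) z + (-0.92) z^2 = 0, i.e. a z^2 + b z + c = 0 with a = -0.92, b = -0.1, c = 1.
  Discriminant D = b^2 - 4ac = (-0.1)^2 - 4*(-0.92)*1 = 0.01 - (-3.68) = 3.69.
  D >= 0, so the roots are real: z = (-b +/- sqrt(D)) / (2a) = (0.1 +/- 1.920937) / (-1.84).
    z_1 = (0.1 + 1.920937) / (-1.84) = -1.0983,   |z_1| = 1.0983.
    z_2 = (0.1 - 1.920937) / (-1.84) = 0.9896,   |z_2| = 0.9896.
Moduli of all roots: 0.6250, 1.0983, 0.9896.
All moduli strictly greater than 1? No.
Verdict: Not invertible.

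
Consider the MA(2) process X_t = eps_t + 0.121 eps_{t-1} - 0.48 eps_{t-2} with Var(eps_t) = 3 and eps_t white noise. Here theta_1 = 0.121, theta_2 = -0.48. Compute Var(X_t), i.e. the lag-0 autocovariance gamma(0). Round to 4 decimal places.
\gamma(0) = 3.7351

For an MA(q) process X_t = eps_t + sum_i theta_i eps_{t-i} with
Var(eps_t) = sigma^2, the variance is
  gamma(0) = sigma^2 * (1 + sum_i theta_i^2).
  sum_i theta_i^2 = (0.121)^2 + (-0.48)^2 = 0.014641 + 0.2304 = 0.245041.
  gamma(0) = 3 * (1 + 0.245041) = 3 * 1.245041 = 3.735123, which rounds to 3.7351.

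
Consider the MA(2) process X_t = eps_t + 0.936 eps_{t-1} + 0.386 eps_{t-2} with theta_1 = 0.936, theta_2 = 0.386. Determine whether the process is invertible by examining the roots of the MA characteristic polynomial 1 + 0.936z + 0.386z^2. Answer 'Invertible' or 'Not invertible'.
\text{Invertible}

The MA(q) characteristic polynomial is P(z) = 1 + 0.936z + 0.386z^2.
Invertibility requires all roots to lie outside the unit circle, i.e. |z| > 1 for every root.
Set 1 + (0.936) z + (0.386) z^2 = 0, i.e. a z^2 + b z + c = 0 with a = 0.386, b = 0.936, c = 1.
Discriminant D = b^2 - 4ac = (0.936)^2 - 4*(0.386)*1 = 0.876096 - (1.544) = -0.667904.
D < 0, so the roots are the complex-conjugate pair z = (-b +/- i sqrt(-D)) / (2a) = -1.2124 +/- 1.0586i.
For a conjugate pair |z|^2 = z * conj(z) = (product of roots) = c/a = 1/(0.386) = 2.590674, so |z| = sqrt(2.590674) = 1.6096 for both roots.
Moduli of all roots: 1.6096, 1.6096.
All moduli strictly greater than 1? Yes.
Verdict: Invertible.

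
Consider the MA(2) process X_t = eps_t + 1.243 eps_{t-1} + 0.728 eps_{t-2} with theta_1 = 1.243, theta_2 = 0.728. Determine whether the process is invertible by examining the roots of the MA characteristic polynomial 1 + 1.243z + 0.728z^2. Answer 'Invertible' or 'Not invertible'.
\text{Invertible}

The MA(q) characteristic polynomial is P(z) = 1 + 1.243z + 0.728z^2.
Invertibility requires all roots to lie outside the unit circle, i.e. |z| > 1 for every root.
Set 1 + (1.243) z + (0.728) z^2 = 0, i.e. a z^2 + b z + c = 0 with a = 0.728, b = 1.243, c = 1.
Discriminant D = b^2 - 4ac = (1.243)^2 - 4*(0.728)*1 = 1.545049 - (2.912) = -1.366951.
D < 0, so the roots are the complex-conjugate pair z = (-b +/- i sqrt(-D)) / (2a) = -0.8537 +/- 0.803i.
For a conjugate pair |z|^2 = z * conj(z) = (product of roots) = c/a = 1/(0.728) = 1.373626, so |z| = sqrt(1.373626) = 1.172 for both roots.
Moduli of all roots: 1.1720, 1.1720.
All moduli strictly greater than 1? Yes.
Verdict: Invertible.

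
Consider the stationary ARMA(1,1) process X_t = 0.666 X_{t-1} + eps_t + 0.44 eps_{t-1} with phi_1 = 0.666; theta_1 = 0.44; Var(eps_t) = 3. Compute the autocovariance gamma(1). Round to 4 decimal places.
\gamma(1) = 7.7102

Multiply the model equation by X_{t-k} and take expectations. With theta_0 = psi_0 = 1 and psi_j the MA(infinity) weights, this gives
  gamma(k) - sum_i phi_i gamma(k-i) = c_k,
  c_k = sigma^2 * sum_{j=k..q} theta_j psi_{j-k}   (c_k = 0 for k > q),
using gamma(-m) = gamma(m).
psi-weights needed (psi_j = theta_j + sum_i phi_i psi_{j-i}):
  psi_1 = theta_1 + phi_1 = 0.44 + (0.666) = 1.106
Right-hand sides:
  c_0 = sigma^2 (1 + theta_1 psi_1) = 3 * (1 + (0.44)(1.106)) = 3 * 1.48664 = 4.45992
  c_1 = sigma^2 theta_1 = 3 * (0.44) = 1.32
  c_2 = 0
Equations for k = 0 and k = 1 (AR order 1):
  gamma(0) = phi_1 gamma(1) + c_0
  gamma(1) = phi_1 gamma(0) + c_1
Substituting the second into the first: gamma(0) (1 - phi_1^2) = c_0 + phi_1 c_1, so
  gamma(0) = (c_0 + phi_1 c_1) / (1 - phi_1^2) = (4.45992 + (0.666)(1.32)) / (1 - (0.666)^2) = 5.33904 / 0.556444 = 9.594928.
  gamma(1) = phi_1 gamma(0) + c_1 = (0.666)(9.594928) + (1.32) = 7.710222.
Therefore gamma(1) = 7.7102 (to 4 decimal places).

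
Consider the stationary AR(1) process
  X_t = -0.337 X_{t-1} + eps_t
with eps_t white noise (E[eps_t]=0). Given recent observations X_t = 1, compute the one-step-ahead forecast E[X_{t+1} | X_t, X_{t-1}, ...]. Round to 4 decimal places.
E[X_{t+1} \mid \mathcal F_t] = -0.3370

For an AR(p) model X_t = c + sum_i phi_i X_{t-i} + eps_t, the
one-step-ahead conditional mean is
  E[X_{t+1} | X_t, ...] = c + sum_i phi_i X_{t+1-i}.
Substitute known values:
  E[X_{t+1} | ...] = (-0.337) * (1)
                   = -0.3370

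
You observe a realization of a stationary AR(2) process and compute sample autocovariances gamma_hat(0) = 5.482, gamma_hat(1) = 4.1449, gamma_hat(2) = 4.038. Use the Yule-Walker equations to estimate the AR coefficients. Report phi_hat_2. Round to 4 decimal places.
\hat\phi_{2} = 0.3850

The Yule-Walker equations for an AR(p) process read, in matrix form,
  Gamma_p phi = r_p,   with   (Gamma_p)_{ij} = gamma(|i - j|),
                       (r_p)_i = gamma(i),   i,j = 1..p.
Substitute the sample gammas (Toeplitz matrix and right-hand side of size 2):
  Gamma_p = [[5.482, 4.1449], [4.1449, 5.482]]
  r_p     = [4.1449, 4.038]
Written out:
  5.482 phi_1 + 4.1449 phi_2 = 4.1449
  4.1449 phi_1 + 5.482 phi_2 = 4.038
Solve by Cramer's rule:
  det = gamma(0)^2 - gamma(1)^2 = (5.482)^2 - (4.1449)^2 = 30.052324 - 17.18019601 = 12.87212799
  phi_hat_1 = [gamma(1) gamma(0) - gamma(1) gamma(2)] / det = [(4.1449)(5.482) - (4.1449)(4.038)] / 12.87212799 = 5.9852356 / 12.87212799 = 0.465
  phi_hat_2 = [gamma(0) gamma(2) - gamma(1)^2] / det = [(5.482)(4.038) - (4.1449)^2] / 12.87212799 = 4.95611999 / 12.87212799 = 0.385
So phi_hat = [0.4650, 0.3850].
Therefore phi_hat_2 = 0.3850.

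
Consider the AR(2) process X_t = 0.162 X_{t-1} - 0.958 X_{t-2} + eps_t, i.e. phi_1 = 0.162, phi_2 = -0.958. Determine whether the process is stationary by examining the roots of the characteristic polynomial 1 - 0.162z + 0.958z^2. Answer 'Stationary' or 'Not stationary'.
\text{Stationary}

The AR(p) characteristic polynomial is P(z) = 1 - 0.162z + 0.958z^2.
Stationarity requires all roots to lie outside the unit circle, i.e. |z| > 1 for every root.
Set 1 + (-0.162) z + (0.958) z^2 = 0, i.e. a z^2 + b z + c = 0 with a = 0.958, b = -0.162, c = 1.
Discriminant D = b^2 - 4ac = (-0.162)^2 - 4*(0.958)*1 = 0.026244 - (3.832) = -3.805756.
D < 0, so the roots are the complex-conjugate pair z = (-b +/- i sqrt(-D)) / (2a) = 0.0846 +/- 1.0182i.
For a conjugate pair |z|^2 = z * conj(z) = (product of roots) = c/a = 1/(0.958) = 1.043841, so |z| = sqrt(1.043841) = 1.0217 for both roots.
Moduli of all roots: 1.0217, 1.0217.
All moduli strictly greater than 1? Yes.
Verdict: Stationary.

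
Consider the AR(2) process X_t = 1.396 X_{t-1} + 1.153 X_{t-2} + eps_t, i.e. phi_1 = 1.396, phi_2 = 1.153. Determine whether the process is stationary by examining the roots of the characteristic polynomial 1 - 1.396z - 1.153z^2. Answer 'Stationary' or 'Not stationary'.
\text{Not stationary}

The AR(p) characteristic polynomial is P(z) = 1 - 1.396z - 1.153z^2.
Stationarity requires all roots to lie outside the unit circle, i.e. |z| > 1 for every root.
Set 1 + (-1.396) z + (-1.153) z^2 = 0, i.e. a z^2 + b z + c = 0 with a = -1.153, b = -1.396, c = 1.
Discriminant D = b^2 - 4ac = (-1.396)^2 - 4*(-1.153)*1 = 1.948816 - (-4.612) = 6.560816.
D >= 0, so the roots are real: z = (-b +/- sqrt(D)) / (2a) = (1.396 +/- 2.561409) / (-2.306).
  z_1 = (1.396 + 2.561409) / (-2.306) = -1.7161,   |z_1| = 1.7161.
  z_2 = (1.396 - 2.561409) / (-2.306) = 0.5054,   |z_2| = 0.5054.
Moduli of all roots: 1.7161, 0.5054.
All moduli strictly greater than 1? No.
Verdict: Not stationary.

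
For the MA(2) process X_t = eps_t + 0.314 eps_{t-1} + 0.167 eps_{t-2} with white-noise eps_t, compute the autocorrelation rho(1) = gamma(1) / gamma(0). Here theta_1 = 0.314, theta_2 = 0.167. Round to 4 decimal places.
\rho(1) = 0.3253

For an MA(q) process with theta_0 = 1, the autocovariance is
  gamma(k) = sigma^2 * sum_{i=0..q-k} theta_i * theta_{i+k},
and rho(k) = gamma(k) / gamma(0). Sigma^2 cancels.
  numerator   = (1)*(0.314) + (0.314)*(0.167) = 0.366438.
  denominator = (1)^2 + (0.314)^2 + (0.167)^2 = 1.126485.
  rho(1) = 0.366438 / 1.126485 = 0.3253.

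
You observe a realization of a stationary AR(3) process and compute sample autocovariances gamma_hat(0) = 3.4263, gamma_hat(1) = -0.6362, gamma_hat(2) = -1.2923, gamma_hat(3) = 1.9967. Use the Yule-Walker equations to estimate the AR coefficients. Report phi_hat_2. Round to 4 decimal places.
\hat\phi_{2} = -0.2910

The Yule-Walker equations for an AR(p) process read, in matrix form,
  Gamma_p phi = r_p,   with   (Gamma_p)_{ij} = gamma(|i - j|),
                       (r_p)_i = gamma(i),   i,j = 1..p.
Substitute the sample gammas (Toeplitz matrix and right-hand side of size 3):
  Gamma_p = [[3.4263, -0.6362, -1.2923], [-0.6362, 3.4263, -0.6362], [-1.2923, -0.6362, 3.4263]]
  r_p     = [-0.6362, -1.2923, 1.9967]
Written out (R1..R3):
  (R1) 3.4263 phi_1 - 0.6362 phi_2 - 1.2923 phi_3 = -0.6362
  (R2) -0.6362 phi_1 + 3.4263 phi_2 - 0.6362 phi_3 = -1.2923
  (R3) -1.2923 phi_1 - 0.6362 phi_2 + 3.4263 phi_3 = 1.9967
Gaussian elimination:
  R2 <- R2 - (-0.6362/3.4263) R1 = R2 - (-0.185681) R1:  3.30817 phi_2 - 0.876156 phi_3 = -1.41043
  R3 <- R3 - (-1.2923/3.4263) R1 = R3 - (-0.377171) R1:  -0.876156 phi_2 + 2.938882 phi_3 = 1.756744
  R3 <- R3 - (-0.876156/3.30817) R2 = R3 - (-0.264846) R2:  2.706836 phi_3 = 1.383197
Back-substitution:
  phi_hat_3 = 1.383197 / 2.706836 = 0.511001
  phi_hat_2 = (-1.41043 - (-0.876156)(0.511001)) / 3.30817 = -0.291011
  phi_hat_1 = (-0.6362 - (-0.6362)(-0.291011) - (-1.2923)(0.511001)) / 3.4263 = -0.046982
So phi_hat = [-0.0470, -0.2910, 0.5110].
Therefore phi_hat_2 = -0.2910.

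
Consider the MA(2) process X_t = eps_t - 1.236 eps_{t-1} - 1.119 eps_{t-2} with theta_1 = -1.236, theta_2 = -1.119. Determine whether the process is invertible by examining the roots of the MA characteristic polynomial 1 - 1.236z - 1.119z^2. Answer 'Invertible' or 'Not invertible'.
\text{Not invertible}

The MA(q) characteristic polynomial is P(z) = 1 - 1.236z - 1.119z^2.
Invertibility requires all roots to lie outside the unit circle, i.e. |z| > 1 for every root.
Set 1 + (-1.236) z + (-1.119) z^2 = 0, i.e. a z^2 + b z + c = 0 with a = -1.119, b = -1.236, c = 1.
Discriminant D = b^2 - 4ac = (-1.236)^2 - 4*(-1.119)*1 = 1.527696 - (-4.476) = 6.003696.
D >= 0, so the roots are real: z = (-b +/- sqrt(D)) / (2a) = (1.236 +/- 2.450244) / (-2.238).
  z_1 = (1.236 + 2.450244) / (-2.238) = -1.6471,   |z_1| = 1.6471.
  z_2 = (1.236 - 2.450244) / (-2.238) = 0.5426,   |z_2| = 0.5426.
Moduli of all roots: 1.6471, 0.5426.
All moduli strictly greater than 1? No.
Verdict: Not invertible.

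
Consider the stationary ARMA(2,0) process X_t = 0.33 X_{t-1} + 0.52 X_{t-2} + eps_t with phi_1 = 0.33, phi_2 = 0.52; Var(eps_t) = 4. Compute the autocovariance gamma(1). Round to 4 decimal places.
\gamma(1) = 7.1475

Multiply the model equation by X_{t-k} and take expectations. With theta_0 = psi_0 = 1 and psi_j the MA(infinity) weights, this gives
  gamma(k) - sum_i phi_i gamma(k-i) = c_k,
  c_k = sigma^2 * sum_{j=k..q} theta_j psi_{j-k}   (c_k = 0 for k > q),
using gamma(-m) = gamma(m).
Pure AR (q = 0): c_0 = sigma^2 = 4, c_k = 0 for k >= 1.
Equations for k = 0, 1, 2 (AR order 2, c_2 = 0):
  (E0) gamma(0) = phi_1 gamma(1) + phi_2 gamma(2) + c_0
  (E1) gamma(1) = phi_1 gamma(0) + phi_2 gamma(1) + c_1
  (E2) gamma(2) = phi_1 gamma(1) + phi_2 gamma(0)
From (E1): gamma(1) = A gamma(0) + B with
  A = phi_1 / (1 - phi_2) = 0.33 / 0.48 = 0.6875,   B = c_1 / (1 - phi_2) = 0 / 0.48 = 0.
Insert (E2) into (E0): gamma(0) (1 - phi_2^2) = phi_1 (1 + phi_2) gamma(1) + c_0.
  phi_1 (1 + phi_2) = (0.33)(1.52) = 0.5016,   1 - phi_2^2 = 0.7296.
Replace gamma(1) by A gamma(0) + B and collect gamma(0):
  gamma(0) [0.7296 - (0.5016)(0.6875)] = c_0 = 4
  gamma(0) * 0.38475 = 4
  gamma(0) = 4 / 0.38475 = 10.396361.
  gamma(1) = A gamma(0) = (0.6875)(10.396361) = 7.147498.
Therefore gamma(1) = 7.1475 (to 4 decimal places).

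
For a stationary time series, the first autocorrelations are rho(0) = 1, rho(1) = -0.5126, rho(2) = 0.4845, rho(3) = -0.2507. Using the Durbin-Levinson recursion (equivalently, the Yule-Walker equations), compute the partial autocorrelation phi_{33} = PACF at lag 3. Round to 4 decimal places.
\phi_{33} = 0.1150

The PACF at lag k is phi_{kk}, the last component of the solution
to the Yule-Walker system G_k phi = r_k where
  (G_k)_{ij} = rho(|i - j|), (r_k)_i = rho(i), i,j = 1..k.
Equivalently, Durbin-Levinson gives phi_{kk} iteratively:
  phi_{11} = rho(1)
  phi_{kk} = [rho(k) - sum_{j=1..k-1} phi_{k-1,j} rho(k-j)]
            / [1 - sum_{j=1..k-1} phi_{k-1,j} rho(j)],
  phi_{k,j} = phi_{k-1,j} - phi_{kk} phi_{k-1,k-j},  j = 1..k-1.
Step k = 1:
  phi_11 = rho(1) = -0.5126.
Step k = 2:
  phi_22 = [rho(2) - phi_11 rho(1)] / [1 - phi_11 rho(1)] = [0.4845 - (-0.5126)(-0.5126)] / [1 - (-0.5126)(-0.5126)]
         = 0.22174124 / 0.73724124 = 0.300772.
  Update: phi_21 = phi_11 - phi_22 phi_11 = -0.5126 - (0.300772)(-0.5126) = -0.358424.
Step k = 3:
  phi_33 = [rho(3) - phi_21 rho(2) - phi_22 rho(1)] / [1 - phi_21 rho(1) - phi_22 rho(2)]
    numerator   = -0.2507 - (-0.358424)(0.4845) - (0.300772)(-0.5126) = 0.07713219
    denominator = 1 - (-0.358424)(-0.5126) - (0.300772)(0.4845) = 0.67054777
  phi_33 = 0.07713219 / 0.67054777 = 0.115.
Therefore phi_{33} = 0.1150.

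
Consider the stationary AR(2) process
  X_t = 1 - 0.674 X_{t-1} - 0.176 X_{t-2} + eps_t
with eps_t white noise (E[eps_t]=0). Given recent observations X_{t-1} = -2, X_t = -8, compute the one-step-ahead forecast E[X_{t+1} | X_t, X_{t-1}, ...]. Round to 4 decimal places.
E[X_{t+1} \mid \mathcal F_t] = 6.7440

For an AR(p) model X_t = c + sum_i phi_i X_{t-i} + eps_t, the
one-step-ahead conditional mean is
  E[X_{t+1} | X_t, ...] = c + sum_i phi_i X_{t+1-i}.
Substitute known values:
  E[X_{t+1} | ...] = 1 + (-0.674) * (-8) + (-0.176) * (-2)
                   = 6.7440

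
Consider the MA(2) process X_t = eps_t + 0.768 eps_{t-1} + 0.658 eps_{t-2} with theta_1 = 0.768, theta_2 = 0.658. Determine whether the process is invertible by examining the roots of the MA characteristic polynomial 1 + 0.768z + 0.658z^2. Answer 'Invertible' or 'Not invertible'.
\text{Invertible}

The MA(q) characteristic polynomial is P(z) = 1 + 0.768z + 0.658z^2.
Invertibility requires all roots to lie outside the unit circle, i.e. |z| > 1 for every root.
Set 1 + (0.768) z + (0.658) z^2 = 0, i.e. a z^2 + b z + c = 0 with a = 0.658, b = 0.768, c = 1.
Discriminant D = b^2 - 4ac = (0.768)^2 - 4*(0.658)*1 = 0.589824 - (2.632) = -2.042176.
D < 0, so the roots are the complex-conjugate pair z = (-b +/- i sqrt(-D)) / (2a) = -0.5836 +/- 1.0859i.
For a conjugate pair |z|^2 = z * conj(z) = (product of roots) = c/a = 1/(0.658) = 1.519757, so |z| = sqrt(1.519757) = 1.2328 for both roots.
Moduli of all roots: 1.2328, 1.2328.
All moduli strictly greater than 1? Yes.
Verdict: Invertible.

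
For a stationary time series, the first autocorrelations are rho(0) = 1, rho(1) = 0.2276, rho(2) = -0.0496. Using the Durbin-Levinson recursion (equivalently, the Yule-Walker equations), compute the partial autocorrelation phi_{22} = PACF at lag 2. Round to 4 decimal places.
\phi_{22} = -0.1069

The PACF at lag k is phi_{kk}, the last component of the solution
to the Yule-Walker system G_k phi = r_k where
  (G_k)_{ij} = rho(|i - j|), (r_k)_i = rho(i), i,j = 1..k.
Equivalently, Durbin-Levinson gives phi_{kk} iteratively:
  phi_{11} = rho(1)
  phi_{kk} = [rho(k) - sum_{j=1..k-1} phi_{k-1,j} rho(k-j)]
            / [1 - sum_{j=1..k-1} phi_{k-1,j} rho(j)],
  phi_{k,j} = phi_{k-1,j} - phi_{kk} phi_{k-1,k-j},  j = 1..k-1.
Step k = 1:
  phi_11 = rho(1) = 0.2276.
Step k = 2:
  phi_22 = [rho(2) - phi_11 rho(1)] / [1 - phi_11 rho(1)] = [-0.0496 - (0.2276)(0.2276)] / [1 - (0.2276)(0.2276)]
         = -0.10140176 / 0.94819824 = -0.1069.
Therefore phi_{22} = -0.1069.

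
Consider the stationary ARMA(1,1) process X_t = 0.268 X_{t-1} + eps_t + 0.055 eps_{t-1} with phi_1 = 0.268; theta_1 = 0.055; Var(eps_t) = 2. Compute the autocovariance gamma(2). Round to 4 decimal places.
\gamma(2) = 0.1893

Multiply the model equation by X_{t-k} and take expectations. With theta_0 = psi_0 = 1 and psi_j the MA(infinity) weights, this gives
  gamma(k) - sum_i phi_i gamma(k-i) = c_k,
  c_k = sigma^2 * sum_{j=k..q} theta_j psi_{j-k}   (c_k = 0 for k > q),
using gamma(-m) = gamma(m).
psi-weights needed (psi_j = theta_j + sum_i phi_i psi_{j-i}):
  psi_1 = theta_1 + phi_1 = 0.055 + (0.268) = 0.323
Right-hand sides:
  c_0 = sigma^2 (1 + theta_1 psi_1) = 2 * (1 + (0.055)(0.323)) = 2 * 1.017765 = 2.03553
  c_1 = sigma^2 theta_1 = 2 * (0.055) = 0.11
  c_2 = 0
Equations for k = 0 and k = 1 (AR order 1):
  gamma(0) = phi_1 gamma(1) + c_0
  gamma(1) = phi_1 gamma(0) + c_1
Substituting the second into the first: gamma(0) (1 - phi_1^2) = c_0 + phi_1 c_1, so
  gamma(0) = (c_0 + phi_1 c_1) / (1 - phi_1^2) = (2.03553 + (0.268)(0.11)) / (1 - (0.268)^2) = 2.06501 / 0.928176 = 2.224804.
  gamma(1) = phi_1 gamma(0) + c_1 = (0.268)(2.224804) + (0.11) = 0.706248.
For k = 2 (> q): gamma(2) = phi_1 gamma(1) = (0.268)(0.706248) = 0.189274.
Therefore gamma(2) = 0.1893 (to 4 decimal places).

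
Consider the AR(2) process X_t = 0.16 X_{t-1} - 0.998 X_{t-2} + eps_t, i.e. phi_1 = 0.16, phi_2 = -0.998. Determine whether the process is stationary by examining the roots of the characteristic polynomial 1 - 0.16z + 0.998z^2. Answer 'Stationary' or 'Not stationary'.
\text{Stationary}

The AR(p) characteristic polynomial is P(z) = 1 - 0.16z + 0.998z^2.
Stationarity requires all roots to lie outside the unit circle, i.e. |z| > 1 for every root.
Set 1 + (-0.16) z + (0.998) z^2 = 0, i.e. a z^2 + b z + c = 0 with a = 0.998, b = -0.16, c = 1.
Discriminant D = b^2 - 4ac = (-0.16)^2 - 4*(0.998)*1 = 0.0256 - (3.992) = -3.9664.
D < 0, so the roots are the complex-conjugate pair z = (-b +/- i sqrt(-D)) / (2a) = 0.0802 +/- 0.9978i.
For a conjugate pair |z|^2 = z * conj(z) = (product of roots) = c/a = 1/(0.998) = 1.002004, so |z| = sqrt(1.002004) = 1.001 for both roots.
Moduli of all roots: 1.0010, 1.0010.
All moduli strictly greater than 1? Yes.
Verdict: Stationary.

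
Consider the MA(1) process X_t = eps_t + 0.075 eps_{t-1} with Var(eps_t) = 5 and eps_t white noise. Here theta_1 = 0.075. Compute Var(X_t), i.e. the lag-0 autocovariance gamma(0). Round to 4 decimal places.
\gamma(0) = 5.0281

For an MA(q) process X_t = eps_t + sum_i theta_i eps_{t-i} with
Var(eps_t) = sigma^2, the variance is
  gamma(0) = sigma^2 * (1 + sum_i theta_i^2).
  sum_i theta_i^2 = (0.075)^2 = 0.005625.
  gamma(0) = 5 * (1 + 0.005625) = 5 * 1.005625 = 5.028125, which rounds to 5.0281.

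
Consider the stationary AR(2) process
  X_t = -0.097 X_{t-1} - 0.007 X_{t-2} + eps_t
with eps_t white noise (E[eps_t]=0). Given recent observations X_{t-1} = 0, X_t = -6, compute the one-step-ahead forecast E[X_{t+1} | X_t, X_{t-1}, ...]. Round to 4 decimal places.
E[X_{t+1} \mid \mathcal F_t] = 0.5820

For an AR(p) model X_t = c + sum_i phi_i X_{t-i} + eps_t, the
one-step-ahead conditional mean is
  E[X_{t+1} | X_t, ...] = c + sum_i phi_i X_{t+1-i}.
Substitute known values:
  E[X_{t+1} | ...] = (-0.097) * (-6) + (-0.007) * (0)
                   = 0.5820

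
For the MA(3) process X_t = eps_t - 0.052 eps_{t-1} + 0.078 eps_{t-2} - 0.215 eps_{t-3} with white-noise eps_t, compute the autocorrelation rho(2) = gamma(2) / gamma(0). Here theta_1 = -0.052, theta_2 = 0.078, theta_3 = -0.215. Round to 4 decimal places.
\rho(2) = 0.0845

For an MA(q) process with theta_0 = 1, the autocovariance is
  gamma(k) = sigma^2 * sum_{i=0..q-k} theta_i * theta_{i+k},
and rho(k) = gamma(k) / gamma(0). Sigma^2 cancels.
  numerator   = (1)*(0.078) + (-0.052)*(-0.215) = 0.08918.
  denominator = (1)^2 + (-0.052)^2 + (0.078)^2 + (-0.215)^2 = 1.055013.
  rho(2) = 0.08918 / 1.055013 = 0.0845.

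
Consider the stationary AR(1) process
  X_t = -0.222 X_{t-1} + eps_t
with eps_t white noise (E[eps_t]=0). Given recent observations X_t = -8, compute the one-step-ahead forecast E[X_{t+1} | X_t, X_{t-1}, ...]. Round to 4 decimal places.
E[X_{t+1} \mid \mathcal F_t] = 1.7760

For an AR(p) model X_t = c + sum_i phi_i X_{t-i} + eps_t, the
one-step-ahead conditional mean is
  E[X_{t+1} | X_t, ...] = c + sum_i phi_i X_{t+1-i}.
Substitute known values:
  E[X_{t+1} | ...] = (-0.222) * (-8)
                   = 1.7760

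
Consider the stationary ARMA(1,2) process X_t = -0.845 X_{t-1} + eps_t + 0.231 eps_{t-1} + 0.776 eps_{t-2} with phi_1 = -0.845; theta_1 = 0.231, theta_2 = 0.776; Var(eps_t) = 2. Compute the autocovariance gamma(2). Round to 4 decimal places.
\gamma(2) = 12.3055

Multiply the model equation by X_{t-k} and take expectations. With theta_0 = psi_0 = 1 and psi_j the MA(infinity) weights, this gives
  gamma(k) - sum_i phi_i gamma(k-i) = c_k,
  c_k = sigma^2 * sum_{j=k..q} theta_j psi_{j-k}   (c_k = 0 for k > q),
using gamma(-m) = gamma(m).
psi-weights needed (psi_j = theta_j + sum_i phi_i psi_{j-i}):
  psi_1 = theta_1 + phi_1 = 0.231 + (-0.845) = -0.614
  psi_2 = theta_2 + phi_1 psi_1 = 0.776 + (-0.845)(-0.614) = 1.29483
Right-hand sides:
  c_0 = sigma^2 (1 + theta_1 psi_1 + theta_2 psi_2) = 2 * (1 + (0.231)(-0.614) + (0.776)(1.29483)) = 2 * 1.862954 = 3.725908
  c_1 = sigma^2 (theta_1 + theta_2 psi_1) = 2 * (0.231 + (0.776)(-0.614)) = -0.490928
  c_2 = sigma^2 theta_2 = 2 * (0.776) = 1.552
Equations for k = 0 and k = 1 (AR order 1):
  gamma(0) = phi_1 gamma(1) + c_0
  gamma(1) = phi_1 gamma(0) + c_1
Substituting the second into the first: gamma(0) (1 - phi_1^2) = c_0 + phi_1 c_1, so
  gamma(0) = (c_0 + phi_1 c_1) / (1 - phi_1^2) = (3.725908 + (-0.845)(-0.490928)) / (1 - (-0.845)^2) = 4.140742 / 0.285975 = 14.479386.
  gamma(1) = phi_1 gamma(0) + c_1 = (-0.845)(14.479386) + (-0.490928) = -12.726009.
For k = 2: gamma(2) = phi_1 gamma(1) + c_2
  = (-0.845)(-12.726009) + (1.552) = 12.305478.
Therefore gamma(2) = 12.3055 (to 4 decimal places).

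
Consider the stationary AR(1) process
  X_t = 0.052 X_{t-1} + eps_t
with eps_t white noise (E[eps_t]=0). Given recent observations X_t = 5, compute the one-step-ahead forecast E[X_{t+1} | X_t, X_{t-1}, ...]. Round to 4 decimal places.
E[X_{t+1} \mid \mathcal F_t] = 0.2600

For an AR(p) model X_t = c + sum_i phi_i X_{t-i} + eps_t, the
one-step-ahead conditional mean is
  E[X_{t+1} | X_t, ...] = c + sum_i phi_i X_{t+1-i}.
Substitute known values:
  E[X_{t+1} | ...] = (0.052) * (5)
                   = 0.2600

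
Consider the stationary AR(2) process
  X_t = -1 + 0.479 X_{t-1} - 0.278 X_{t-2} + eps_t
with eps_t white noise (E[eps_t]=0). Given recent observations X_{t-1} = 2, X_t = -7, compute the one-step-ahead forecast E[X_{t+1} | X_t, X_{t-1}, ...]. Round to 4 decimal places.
E[X_{t+1} \mid \mathcal F_t] = -4.9090

For an AR(p) model X_t = c + sum_i phi_i X_{t-i} + eps_t, the
one-step-ahead conditional mean is
  E[X_{t+1} | X_t, ...] = c + sum_i phi_i X_{t+1-i}.
Substitute known values:
  E[X_{t+1} | ...] = -1 + (0.479) * (-7) + (-0.278) * (2)
                   = -4.9090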